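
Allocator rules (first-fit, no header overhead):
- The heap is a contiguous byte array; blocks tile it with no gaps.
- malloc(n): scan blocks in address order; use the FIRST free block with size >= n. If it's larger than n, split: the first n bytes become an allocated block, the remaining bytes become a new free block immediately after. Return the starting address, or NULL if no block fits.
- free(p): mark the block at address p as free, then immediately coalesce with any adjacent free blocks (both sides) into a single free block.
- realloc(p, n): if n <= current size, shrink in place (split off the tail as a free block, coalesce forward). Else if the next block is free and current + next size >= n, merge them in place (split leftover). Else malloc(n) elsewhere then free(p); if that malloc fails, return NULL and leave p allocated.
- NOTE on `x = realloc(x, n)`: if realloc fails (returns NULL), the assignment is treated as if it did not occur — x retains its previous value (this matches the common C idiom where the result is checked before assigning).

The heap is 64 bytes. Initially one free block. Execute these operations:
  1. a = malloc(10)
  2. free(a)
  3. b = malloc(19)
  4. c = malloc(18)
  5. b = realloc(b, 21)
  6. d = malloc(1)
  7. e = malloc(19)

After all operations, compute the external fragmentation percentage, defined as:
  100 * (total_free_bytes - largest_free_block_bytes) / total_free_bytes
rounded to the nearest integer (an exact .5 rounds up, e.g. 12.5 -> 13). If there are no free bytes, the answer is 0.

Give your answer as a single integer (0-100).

Answer: 25

Derivation:
Op 1: a = malloc(10) -> a = 0; heap: [0-9 ALLOC][10-63 FREE]
Op 2: free(a) -> (freed a); heap: [0-63 FREE]
Op 3: b = malloc(19) -> b = 0; heap: [0-18 ALLOC][19-63 FREE]
Op 4: c = malloc(18) -> c = 19; heap: [0-18 ALLOC][19-36 ALLOC][37-63 FREE]
Op 5: b = realloc(b, 21) -> b = 37; heap: [0-18 FREE][19-36 ALLOC][37-57 ALLOC][58-63 FREE]
Op 6: d = malloc(1) -> d = 0; heap: [0-0 ALLOC][1-18 FREE][19-36 ALLOC][37-57 ALLOC][58-63 FREE]
Op 7: e = malloc(19) -> e = NULL; heap: [0-0 ALLOC][1-18 FREE][19-36 ALLOC][37-57 ALLOC][58-63 FREE]
Free blocks: [18 6] total_free=24 largest=18 -> 100*(24-18)/24 = 600/24 = 25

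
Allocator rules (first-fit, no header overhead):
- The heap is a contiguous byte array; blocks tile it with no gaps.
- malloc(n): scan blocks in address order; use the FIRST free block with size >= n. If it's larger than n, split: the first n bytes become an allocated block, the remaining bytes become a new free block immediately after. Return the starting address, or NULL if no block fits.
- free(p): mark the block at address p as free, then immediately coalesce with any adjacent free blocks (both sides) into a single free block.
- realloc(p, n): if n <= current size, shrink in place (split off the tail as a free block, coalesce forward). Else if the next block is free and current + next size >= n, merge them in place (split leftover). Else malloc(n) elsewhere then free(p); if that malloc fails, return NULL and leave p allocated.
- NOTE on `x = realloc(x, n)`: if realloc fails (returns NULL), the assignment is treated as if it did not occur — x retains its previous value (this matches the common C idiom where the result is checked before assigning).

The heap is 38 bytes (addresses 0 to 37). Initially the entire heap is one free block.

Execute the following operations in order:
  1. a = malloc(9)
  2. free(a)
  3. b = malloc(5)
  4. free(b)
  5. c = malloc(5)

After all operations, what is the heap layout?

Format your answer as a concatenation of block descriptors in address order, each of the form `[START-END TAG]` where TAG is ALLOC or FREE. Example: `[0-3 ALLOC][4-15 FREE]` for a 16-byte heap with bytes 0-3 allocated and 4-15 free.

Op 1: a = malloc(9) -> a = 0; heap: [0-8 ALLOC][9-37 FREE]
Op 2: free(a) -> (freed a); heap: [0-37 FREE]
Op 3: b = malloc(5) -> b = 0; heap: [0-4 ALLOC][5-37 FREE]
Op 4: free(b) -> (freed b); heap: [0-37 FREE]
Op 5: c = malloc(5) -> c = 0; heap: [0-4 ALLOC][5-37 FREE]

Answer: [0-4 ALLOC][5-37 FREE]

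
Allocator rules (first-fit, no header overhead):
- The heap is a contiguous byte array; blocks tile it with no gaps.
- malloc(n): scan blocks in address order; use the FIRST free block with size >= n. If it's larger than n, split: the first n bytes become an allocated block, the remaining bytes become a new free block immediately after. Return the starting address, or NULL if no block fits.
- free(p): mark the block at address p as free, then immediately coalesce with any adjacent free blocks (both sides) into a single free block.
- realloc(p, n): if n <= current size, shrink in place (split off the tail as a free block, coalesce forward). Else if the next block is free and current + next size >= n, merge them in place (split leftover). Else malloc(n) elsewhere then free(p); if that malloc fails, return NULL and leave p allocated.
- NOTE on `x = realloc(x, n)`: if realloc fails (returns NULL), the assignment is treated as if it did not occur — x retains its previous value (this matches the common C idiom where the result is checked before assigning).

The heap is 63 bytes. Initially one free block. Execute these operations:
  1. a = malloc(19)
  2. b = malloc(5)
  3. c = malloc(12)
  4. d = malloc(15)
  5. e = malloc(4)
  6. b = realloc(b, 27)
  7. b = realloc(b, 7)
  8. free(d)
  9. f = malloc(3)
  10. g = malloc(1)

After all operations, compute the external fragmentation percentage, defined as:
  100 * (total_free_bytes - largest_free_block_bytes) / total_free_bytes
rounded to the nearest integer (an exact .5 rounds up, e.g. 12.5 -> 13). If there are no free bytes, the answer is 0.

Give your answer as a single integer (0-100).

Answer: 12

Derivation:
Op 1: a = malloc(19) -> a = 0; heap: [0-18 ALLOC][19-62 FREE]
Op 2: b = malloc(5) -> b = 19; heap: [0-18 ALLOC][19-23 ALLOC][24-62 FREE]
Op 3: c = malloc(12) -> c = 24; heap: [0-18 ALLOC][19-23 ALLOC][24-35 ALLOC][36-62 FREE]
Op 4: d = malloc(15) -> d = 36; heap: [0-18 ALLOC][19-23 ALLOC][24-35 ALLOC][36-50 ALLOC][51-62 FREE]
Op 5: e = malloc(4) -> e = 51; heap: [0-18 ALLOC][19-23 ALLOC][24-35 ALLOC][36-50 ALLOC][51-54 ALLOC][55-62 FREE]
Op 6: b = realloc(b, 27) -> NULL (b unchanged); heap: [0-18 ALLOC][19-23 ALLOC][24-35 ALLOC][36-50 ALLOC][51-54 ALLOC][55-62 FREE]
Op 7: b = realloc(b, 7) -> b = 55; heap: [0-18 ALLOC][19-23 FREE][24-35 ALLOC][36-50 ALLOC][51-54 ALLOC][55-61 ALLOC][62-62 FREE]
Op 8: free(d) -> (freed d); heap: [0-18 ALLOC][19-23 FREE][24-35 ALLOC][36-50 FREE][51-54 ALLOC][55-61 ALLOC][62-62 FREE]
Op 9: f = malloc(3) -> f = 19; heap: [0-18 ALLOC][19-21 ALLOC][22-23 FREE][24-35 ALLOC][36-50 FREE][51-54 ALLOC][55-61 ALLOC][62-62 FREE]
Op 10: g = malloc(1) -> g = 22; heap: [0-18 ALLOC][19-21 ALLOC][22-22 ALLOC][23-23 FREE][24-35 ALLOC][36-50 FREE][51-54 ALLOC][55-61 ALLOC][62-62 FREE]
Free blocks: [1 15 1] total_free=17 largest=15 -> 100*(17-15)/17 = 200/17 ≈ 11.765 -> rounds to 12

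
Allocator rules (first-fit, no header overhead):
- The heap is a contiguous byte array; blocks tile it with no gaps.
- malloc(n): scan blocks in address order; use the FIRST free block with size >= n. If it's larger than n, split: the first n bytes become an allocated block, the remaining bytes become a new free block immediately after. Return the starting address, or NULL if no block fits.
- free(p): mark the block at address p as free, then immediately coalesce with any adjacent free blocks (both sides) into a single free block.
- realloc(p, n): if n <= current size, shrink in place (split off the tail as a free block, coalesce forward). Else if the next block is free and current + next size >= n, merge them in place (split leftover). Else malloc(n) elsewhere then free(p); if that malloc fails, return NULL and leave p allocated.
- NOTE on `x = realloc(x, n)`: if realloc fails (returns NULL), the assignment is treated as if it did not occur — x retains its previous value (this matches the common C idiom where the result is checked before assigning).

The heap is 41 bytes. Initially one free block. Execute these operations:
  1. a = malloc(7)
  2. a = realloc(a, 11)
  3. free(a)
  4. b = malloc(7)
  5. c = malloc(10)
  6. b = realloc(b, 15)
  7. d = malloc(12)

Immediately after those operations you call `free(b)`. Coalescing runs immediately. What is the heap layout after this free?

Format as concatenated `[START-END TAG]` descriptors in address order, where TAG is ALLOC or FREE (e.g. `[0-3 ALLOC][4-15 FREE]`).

Op 1: a = malloc(7) -> a = 0; heap: [0-6 ALLOC][7-40 FREE]
Op 2: a = realloc(a, 11) -> a = 0; heap: [0-10 ALLOC][11-40 FREE]
Op 3: free(a) -> (freed a); heap: [0-40 FREE]
Op 4: b = malloc(7) -> b = 0; heap: [0-6 ALLOC][7-40 FREE]
Op 5: c = malloc(10) -> c = 7; heap: [0-6 ALLOC][7-16 ALLOC][17-40 FREE]
Op 6: b = realloc(b, 15) -> b = 17; heap: [0-6 FREE][7-16 ALLOC][17-31 ALLOC][32-40 FREE]
Op 7: d = malloc(12) -> d = NULL; heap: [0-6 FREE][7-16 ALLOC][17-31 ALLOC][32-40 FREE]
free(b): b = 17 -> block [17-31 ALLOC]; mark free, coalesce with adjacent free neighbors -> [0-6 FREE][7-16 ALLOC][17-40 FREE]

Answer: [0-6 FREE][7-16 ALLOC][17-40 FREE]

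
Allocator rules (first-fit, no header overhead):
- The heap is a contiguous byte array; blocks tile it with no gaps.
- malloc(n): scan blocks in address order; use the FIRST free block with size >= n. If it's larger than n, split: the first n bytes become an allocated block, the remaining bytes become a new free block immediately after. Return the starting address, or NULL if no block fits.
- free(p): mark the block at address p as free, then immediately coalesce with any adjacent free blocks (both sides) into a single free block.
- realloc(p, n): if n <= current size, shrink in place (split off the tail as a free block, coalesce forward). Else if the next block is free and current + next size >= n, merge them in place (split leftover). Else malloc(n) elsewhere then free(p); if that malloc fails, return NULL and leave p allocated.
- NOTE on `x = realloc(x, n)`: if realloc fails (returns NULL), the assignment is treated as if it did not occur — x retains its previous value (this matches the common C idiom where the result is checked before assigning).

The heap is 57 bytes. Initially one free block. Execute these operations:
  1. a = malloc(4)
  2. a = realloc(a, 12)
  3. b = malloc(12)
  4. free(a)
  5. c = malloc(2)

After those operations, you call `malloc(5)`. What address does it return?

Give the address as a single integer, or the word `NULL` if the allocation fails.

Op 1: a = malloc(4) -> a = 0; heap: [0-3 ALLOC][4-56 FREE]
Op 2: a = realloc(a, 12) -> a = 0; heap: [0-11 ALLOC][12-56 FREE]
Op 3: b = malloc(12) -> b = 12; heap: [0-11 ALLOC][12-23 ALLOC][24-56 FREE]
Op 4: free(a) -> (freed a); heap: [0-11 FREE][12-23 ALLOC][24-56 FREE]
Op 5: c = malloc(2) -> c = 0; heap: [0-1 ALLOC][2-11 FREE][12-23 ALLOC][24-56 FREE]
malloc(5): first-fit scan over [0-1 ALLOC][2-11 FREE][12-23 ALLOC][24-56 FREE] -> 2

Answer: 2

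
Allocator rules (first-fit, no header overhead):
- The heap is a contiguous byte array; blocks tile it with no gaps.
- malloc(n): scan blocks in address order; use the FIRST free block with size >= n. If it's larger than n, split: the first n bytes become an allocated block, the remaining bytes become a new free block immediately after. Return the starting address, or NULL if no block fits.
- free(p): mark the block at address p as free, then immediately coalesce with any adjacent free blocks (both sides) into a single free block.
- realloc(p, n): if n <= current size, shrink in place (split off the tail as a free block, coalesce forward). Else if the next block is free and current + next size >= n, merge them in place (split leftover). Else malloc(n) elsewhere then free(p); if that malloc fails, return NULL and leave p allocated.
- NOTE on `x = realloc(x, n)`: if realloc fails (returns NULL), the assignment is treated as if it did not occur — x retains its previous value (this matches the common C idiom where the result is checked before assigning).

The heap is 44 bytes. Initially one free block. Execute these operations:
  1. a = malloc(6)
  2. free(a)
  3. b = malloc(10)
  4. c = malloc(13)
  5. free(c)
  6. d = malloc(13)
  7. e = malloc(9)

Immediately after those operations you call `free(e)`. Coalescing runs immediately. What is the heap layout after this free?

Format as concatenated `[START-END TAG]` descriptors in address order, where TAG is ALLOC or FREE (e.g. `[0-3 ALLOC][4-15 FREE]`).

Answer: [0-9 ALLOC][10-22 ALLOC][23-43 FREE]

Derivation:
Op 1: a = malloc(6) -> a = 0; heap: [0-5 ALLOC][6-43 FREE]
Op 2: free(a) -> (freed a); heap: [0-43 FREE]
Op 3: b = malloc(10) -> b = 0; heap: [0-9 ALLOC][10-43 FREE]
Op 4: c = malloc(13) -> c = 10; heap: [0-9 ALLOC][10-22 ALLOC][23-43 FREE]
Op 5: free(c) -> (freed c); heap: [0-9 ALLOC][10-43 FREE]
Op 6: d = malloc(13) -> d = 10; heap: [0-9 ALLOC][10-22 ALLOC][23-43 FREE]
Op 7: e = malloc(9) -> e = 23; heap: [0-9 ALLOC][10-22 ALLOC][23-31 ALLOC][32-43 FREE]
free(e): e = 23 -> block [23-31 ALLOC]; mark free, coalesce with adjacent free neighbors -> [0-9 ALLOC][10-22 ALLOC][23-43 FREE]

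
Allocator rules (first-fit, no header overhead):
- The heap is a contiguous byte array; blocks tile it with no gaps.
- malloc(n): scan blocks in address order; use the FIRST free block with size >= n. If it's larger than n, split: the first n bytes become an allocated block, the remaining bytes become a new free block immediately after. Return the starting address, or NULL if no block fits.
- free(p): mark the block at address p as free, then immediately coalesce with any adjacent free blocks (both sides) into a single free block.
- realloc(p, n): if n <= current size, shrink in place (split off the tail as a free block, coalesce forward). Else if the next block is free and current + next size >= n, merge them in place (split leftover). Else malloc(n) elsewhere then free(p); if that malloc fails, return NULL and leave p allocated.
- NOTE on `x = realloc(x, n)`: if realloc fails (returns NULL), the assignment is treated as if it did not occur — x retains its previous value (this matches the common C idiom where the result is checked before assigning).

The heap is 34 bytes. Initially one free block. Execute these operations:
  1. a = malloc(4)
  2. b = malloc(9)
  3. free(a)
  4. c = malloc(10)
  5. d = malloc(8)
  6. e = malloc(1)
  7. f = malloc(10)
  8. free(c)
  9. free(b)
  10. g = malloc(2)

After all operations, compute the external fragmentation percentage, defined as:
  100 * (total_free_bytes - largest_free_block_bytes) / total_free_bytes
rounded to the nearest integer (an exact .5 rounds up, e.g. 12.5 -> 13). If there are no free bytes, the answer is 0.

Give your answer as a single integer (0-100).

Op 1: a = malloc(4) -> a = 0; heap: [0-3 ALLOC][4-33 FREE]
Op 2: b = malloc(9) -> b = 4; heap: [0-3 ALLOC][4-12 ALLOC][13-33 FREE]
Op 3: free(a) -> (freed a); heap: [0-3 FREE][4-12 ALLOC][13-33 FREE]
Op 4: c = malloc(10) -> c = 13; heap: [0-3 FREE][4-12 ALLOC][13-22 ALLOC][23-33 FREE]
Op 5: d = malloc(8) -> d = 23; heap: [0-3 FREE][4-12 ALLOC][13-22 ALLOC][23-30 ALLOC][31-33 FREE]
Op 6: e = malloc(1) -> e = 0; heap: [0-0 ALLOC][1-3 FREE][4-12 ALLOC][13-22 ALLOC][23-30 ALLOC][31-33 FREE]
Op 7: f = malloc(10) -> f = NULL; heap: [0-0 ALLOC][1-3 FREE][4-12 ALLOC][13-22 ALLOC][23-30 ALLOC][31-33 FREE]
Op 8: free(c) -> (freed c); heap: [0-0 ALLOC][1-3 FREE][4-12 ALLOC][13-22 FREE][23-30 ALLOC][31-33 FREE]
Op 9: free(b) -> (freed b); heap: [0-0 ALLOC][1-22 FREE][23-30 ALLOC][31-33 FREE]
Op 10: g = malloc(2) -> g = 1; heap: [0-0 ALLOC][1-2 ALLOC][3-22 FREE][23-30 ALLOC][31-33 FREE]
Free blocks: [20 3] total_free=23 largest=20 -> 100*(23-20)/23 = 300/23 ≈ 13.043 -> rounds to 13

Answer: 13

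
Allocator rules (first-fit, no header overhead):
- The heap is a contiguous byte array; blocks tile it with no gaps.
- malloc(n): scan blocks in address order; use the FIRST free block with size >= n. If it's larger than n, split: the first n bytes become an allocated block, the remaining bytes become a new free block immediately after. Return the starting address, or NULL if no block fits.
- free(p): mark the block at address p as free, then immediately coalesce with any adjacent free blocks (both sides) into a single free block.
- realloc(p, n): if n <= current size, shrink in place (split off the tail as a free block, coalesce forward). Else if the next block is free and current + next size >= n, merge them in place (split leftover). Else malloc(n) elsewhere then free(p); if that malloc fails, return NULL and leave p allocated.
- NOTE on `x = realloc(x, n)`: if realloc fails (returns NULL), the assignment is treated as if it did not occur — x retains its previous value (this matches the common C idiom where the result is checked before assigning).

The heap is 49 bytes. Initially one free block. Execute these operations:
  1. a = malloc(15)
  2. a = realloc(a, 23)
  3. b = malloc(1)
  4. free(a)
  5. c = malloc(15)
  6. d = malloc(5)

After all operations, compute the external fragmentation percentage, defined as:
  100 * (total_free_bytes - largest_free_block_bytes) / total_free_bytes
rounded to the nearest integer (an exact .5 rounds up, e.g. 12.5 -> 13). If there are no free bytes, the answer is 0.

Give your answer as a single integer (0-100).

Op 1: a = malloc(15) -> a = 0; heap: [0-14 ALLOC][15-48 FREE]
Op 2: a = realloc(a, 23) -> a = 0; heap: [0-22 ALLOC][23-48 FREE]
Op 3: b = malloc(1) -> b = 23; heap: [0-22 ALLOC][23-23 ALLOC][24-48 FREE]
Op 4: free(a) -> (freed a); heap: [0-22 FREE][23-23 ALLOC][24-48 FREE]
Op 5: c = malloc(15) -> c = 0; heap: [0-14 ALLOC][15-22 FREE][23-23 ALLOC][24-48 FREE]
Op 6: d = malloc(5) -> d = 15; heap: [0-14 ALLOC][15-19 ALLOC][20-22 FREE][23-23 ALLOC][24-48 FREE]
Free blocks: [3 25] total_free=28 largest=25 -> 100*(28-25)/28 = 300/28 ≈ 10.714 -> rounds to 11

Answer: 11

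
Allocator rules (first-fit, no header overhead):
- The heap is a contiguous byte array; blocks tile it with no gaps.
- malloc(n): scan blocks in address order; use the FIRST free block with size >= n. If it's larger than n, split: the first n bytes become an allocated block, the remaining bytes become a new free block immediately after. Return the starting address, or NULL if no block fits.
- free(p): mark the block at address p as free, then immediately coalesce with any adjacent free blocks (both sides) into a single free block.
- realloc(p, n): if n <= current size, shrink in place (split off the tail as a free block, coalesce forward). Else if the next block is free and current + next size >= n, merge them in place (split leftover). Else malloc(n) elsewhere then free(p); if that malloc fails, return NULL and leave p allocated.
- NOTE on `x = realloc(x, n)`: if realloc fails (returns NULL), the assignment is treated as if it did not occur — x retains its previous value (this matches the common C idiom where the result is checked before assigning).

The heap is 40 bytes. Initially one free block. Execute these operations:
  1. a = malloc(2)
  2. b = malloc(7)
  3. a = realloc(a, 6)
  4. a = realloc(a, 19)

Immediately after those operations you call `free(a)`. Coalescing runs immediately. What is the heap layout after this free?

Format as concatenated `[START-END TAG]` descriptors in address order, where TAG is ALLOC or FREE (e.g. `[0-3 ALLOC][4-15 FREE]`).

Op 1: a = malloc(2) -> a = 0; heap: [0-1 ALLOC][2-39 FREE]
Op 2: b = malloc(7) -> b = 2; heap: [0-1 ALLOC][2-8 ALLOC][9-39 FREE]
Op 3: a = realloc(a, 6) -> a = 9; heap: [0-1 FREE][2-8 ALLOC][9-14 ALLOC][15-39 FREE]
Op 4: a = realloc(a, 19) -> a = 9; heap: [0-1 FREE][2-8 ALLOC][9-27 ALLOC][28-39 FREE]
free(a): a = 9 -> block [9-27 ALLOC]; mark free, coalesce with adjacent free neighbors -> [0-1 FREE][2-8 ALLOC][9-39 FREE]

Answer: [0-1 FREE][2-8 ALLOC][9-39 FREE]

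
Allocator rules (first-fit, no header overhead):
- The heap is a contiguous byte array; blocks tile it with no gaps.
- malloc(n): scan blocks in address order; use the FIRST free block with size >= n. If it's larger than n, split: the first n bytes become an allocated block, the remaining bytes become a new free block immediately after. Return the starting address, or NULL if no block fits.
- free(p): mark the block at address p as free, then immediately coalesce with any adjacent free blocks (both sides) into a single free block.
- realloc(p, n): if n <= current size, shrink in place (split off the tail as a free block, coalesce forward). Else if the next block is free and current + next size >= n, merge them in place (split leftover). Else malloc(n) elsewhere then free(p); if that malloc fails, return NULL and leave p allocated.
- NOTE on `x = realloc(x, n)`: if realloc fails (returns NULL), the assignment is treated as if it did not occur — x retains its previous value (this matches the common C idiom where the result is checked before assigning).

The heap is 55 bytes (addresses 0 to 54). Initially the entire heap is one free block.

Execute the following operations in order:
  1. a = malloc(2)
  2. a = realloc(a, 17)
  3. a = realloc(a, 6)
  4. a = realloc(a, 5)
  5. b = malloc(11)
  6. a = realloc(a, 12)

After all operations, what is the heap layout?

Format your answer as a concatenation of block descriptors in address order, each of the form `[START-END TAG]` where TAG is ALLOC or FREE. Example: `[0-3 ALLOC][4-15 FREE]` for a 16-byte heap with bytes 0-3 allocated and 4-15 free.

Op 1: a = malloc(2) -> a = 0; heap: [0-1 ALLOC][2-54 FREE]
Op 2: a = realloc(a, 17) -> a = 0; heap: [0-16 ALLOC][17-54 FREE]
Op 3: a = realloc(a, 6) -> a = 0; heap: [0-5 ALLOC][6-54 FREE]
Op 4: a = realloc(a, 5) -> a = 0; heap: [0-4 ALLOC][5-54 FREE]
Op 5: b = malloc(11) -> b = 5; heap: [0-4 ALLOC][5-15 ALLOC][16-54 FREE]
Op 6: a = realloc(a, 12) -> a = 16; heap: [0-4 FREE][5-15 ALLOC][16-27 ALLOC][28-54 FREE]

Answer: [0-4 FREE][5-15 ALLOC][16-27 ALLOC][28-54 FREE]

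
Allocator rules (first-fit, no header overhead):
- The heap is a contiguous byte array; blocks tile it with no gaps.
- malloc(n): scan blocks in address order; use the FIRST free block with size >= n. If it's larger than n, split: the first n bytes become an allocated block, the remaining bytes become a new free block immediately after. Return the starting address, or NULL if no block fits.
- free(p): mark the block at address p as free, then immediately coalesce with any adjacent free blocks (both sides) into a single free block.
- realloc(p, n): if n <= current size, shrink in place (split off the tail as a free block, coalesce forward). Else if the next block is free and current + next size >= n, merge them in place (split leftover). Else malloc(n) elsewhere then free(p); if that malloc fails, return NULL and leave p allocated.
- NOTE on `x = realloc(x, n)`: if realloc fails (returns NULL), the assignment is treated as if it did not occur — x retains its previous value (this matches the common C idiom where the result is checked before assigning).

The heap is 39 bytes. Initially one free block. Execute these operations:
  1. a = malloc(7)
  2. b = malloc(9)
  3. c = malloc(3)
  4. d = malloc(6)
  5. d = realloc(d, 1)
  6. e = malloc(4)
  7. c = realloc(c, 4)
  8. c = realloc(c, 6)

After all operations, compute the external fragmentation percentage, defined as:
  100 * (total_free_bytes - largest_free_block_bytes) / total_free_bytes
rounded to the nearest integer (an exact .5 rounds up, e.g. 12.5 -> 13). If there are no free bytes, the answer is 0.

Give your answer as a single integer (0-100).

Answer: 25

Derivation:
Op 1: a = malloc(7) -> a = 0; heap: [0-6 ALLOC][7-38 FREE]
Op 2: b = malloc(9) -> b = 7; heap: [0-6 ALLOC][7-15 ALLOC][16-38 FREE]
Op 3: c = malloc(3) -> c = 16; heap: [0-6 ALLOC][7-15 ALLOC][16-18 ALLOC][19-38 FREE]
Op 4: d = malloc(6) -> d = 19; heap: [0-6 ALLOC][7-15 ALLOC][16-18 ALLOC][19-24 ALLOC][25-38 FREE]
Op 5: d = realloc(d, 1) -> d = 19; heap: [0-6 ALLOC][7-15 ALLOC][16-18 ALLOC][19-19 ALLOC][20-38 FREE]
Op 6: e = malloc(4) -> e = 20; heap: [0-6 ALLOC][7-15 ALLOC][16-18 ALLOC][19-19 ALLOC][20-23 ALLOC][24-38 FREE]
Op 7: c = realloc(c, 4) -> c = 24; heap: [0-6 ALLOC][7-15 ALLOC][16-18 FREE][19-19 ALLOC][20-23 ALLOC][24-27 ALLOC][28-38 FREE]
Op 8: c = realloc(c, 6) -> c = 24; heap: [0-6 ALLOC][7-15 ALLOC][16-18 FREE][19-19 ALLOC][20-23 ALLOC][24-29 ALLOC][30-38 FREE]
Free blocks: [3 9] total_free=12 largest=9 -> 100*(12-9)/12 = 300/12 = 25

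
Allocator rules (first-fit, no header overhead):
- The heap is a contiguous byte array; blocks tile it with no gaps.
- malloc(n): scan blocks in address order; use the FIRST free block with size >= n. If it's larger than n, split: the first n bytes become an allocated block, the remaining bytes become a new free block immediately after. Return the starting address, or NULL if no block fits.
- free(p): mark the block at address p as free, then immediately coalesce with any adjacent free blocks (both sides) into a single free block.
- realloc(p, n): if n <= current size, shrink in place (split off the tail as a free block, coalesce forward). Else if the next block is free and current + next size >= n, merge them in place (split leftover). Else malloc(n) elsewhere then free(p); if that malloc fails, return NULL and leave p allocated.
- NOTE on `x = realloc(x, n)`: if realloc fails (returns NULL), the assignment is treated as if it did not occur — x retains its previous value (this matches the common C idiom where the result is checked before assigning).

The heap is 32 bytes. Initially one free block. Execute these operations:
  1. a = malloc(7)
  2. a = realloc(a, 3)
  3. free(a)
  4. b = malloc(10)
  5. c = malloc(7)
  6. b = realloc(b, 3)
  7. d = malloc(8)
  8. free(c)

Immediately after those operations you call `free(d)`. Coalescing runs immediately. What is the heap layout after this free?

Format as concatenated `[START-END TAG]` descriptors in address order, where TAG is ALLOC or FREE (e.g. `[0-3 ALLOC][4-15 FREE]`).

Answer: [0-2 ALLOC][3-31 FREE]

Derivation:
Op 1: a = malloc(7) -> a = 0; heap: [0-6 ALLOC][7-31 FREE]
Op 2: a = realloc(a, 3) -> a = 0; heap: [0-2 ALLOC][3-31 FREE]
Op 3: free(a) -> (freed a); heap: [0-31 FREE]
Op 4: b = malloc(10) -> b = 0; heap: [0-9 ALLOC][10-31 FREE]
Op 5: c = malloc(7) -> c = 10; heap: [0-9 ALLOC][10-16 ALLOC][17-31 FREE]
Op 6: b = realloc(b, 3) -> b = 0; heap: [0-2 ALLOC][3-9 FREE][10-16 ALLOC][17-31 FREE]
Op 7: d = malloc(8) -> d = 17; heap: [0-2 ALLOC][3-9 FREE][10-16 ALLOC][17-24 ALLOC][25-31 FREE]
Op 8: free(c) -> (freed c); heap: [0-2 ALLOC][3-16 FREE][17-24 ALLOC][25-31 FREE]
free(d): d = 17 -> block [17-24 ALLOC]; mark free, coalesce with adjacent free neighbors -> [0-2 ALLOC][3-31 FREE]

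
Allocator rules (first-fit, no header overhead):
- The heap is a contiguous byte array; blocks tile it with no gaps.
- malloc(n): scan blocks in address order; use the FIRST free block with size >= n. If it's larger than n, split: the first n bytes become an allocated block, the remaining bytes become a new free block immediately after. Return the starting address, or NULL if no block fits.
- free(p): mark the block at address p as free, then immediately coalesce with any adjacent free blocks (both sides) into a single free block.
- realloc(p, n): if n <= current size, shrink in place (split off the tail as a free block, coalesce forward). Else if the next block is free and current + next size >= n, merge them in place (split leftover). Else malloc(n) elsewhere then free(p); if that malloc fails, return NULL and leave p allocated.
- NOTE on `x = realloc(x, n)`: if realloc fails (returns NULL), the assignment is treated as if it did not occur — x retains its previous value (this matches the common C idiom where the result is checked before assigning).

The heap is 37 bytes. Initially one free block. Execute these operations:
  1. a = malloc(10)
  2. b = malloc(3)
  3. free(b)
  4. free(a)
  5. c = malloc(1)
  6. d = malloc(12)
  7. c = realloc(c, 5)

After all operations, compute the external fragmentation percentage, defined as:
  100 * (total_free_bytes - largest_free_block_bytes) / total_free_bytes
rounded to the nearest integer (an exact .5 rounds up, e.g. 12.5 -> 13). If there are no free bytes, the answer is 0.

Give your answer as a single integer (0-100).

Answer: 5

Derivation:
Op 1: a = malloc(10) -> a = 0; heap: [0-9 ALLOC][10-36 FREE]
Op 2: b = malloc(3) -> b = 10; heap: [0-9 ALLOC][10-12 ALLOC][13-36 FREE]
Op 3: free(b) -> (freed b); heap: [0-9 ALLOC][10-36 FREE]
Op 4: free(a) -> (freed a); heap: [0-36 FREE]
Op 5: c = malloc(1) -> c = 0; heap: [0-0 ALLOC][1-36 FREE]
Op 6: d = malloc(12) -> d = 1; heap: [0-0 ALLOC][1-12 ALLOC][13-36 FREE]
Op 7: c = realloc(c, 5) -> c = 13; heap: [0-0 FREE][1-12 ALLOC][13-17 ALLOC][18-36 FREE]
Free blocks: [1 19] total_free=20 largest=19 -> 100*(20-19)/20 = 100/20 = 5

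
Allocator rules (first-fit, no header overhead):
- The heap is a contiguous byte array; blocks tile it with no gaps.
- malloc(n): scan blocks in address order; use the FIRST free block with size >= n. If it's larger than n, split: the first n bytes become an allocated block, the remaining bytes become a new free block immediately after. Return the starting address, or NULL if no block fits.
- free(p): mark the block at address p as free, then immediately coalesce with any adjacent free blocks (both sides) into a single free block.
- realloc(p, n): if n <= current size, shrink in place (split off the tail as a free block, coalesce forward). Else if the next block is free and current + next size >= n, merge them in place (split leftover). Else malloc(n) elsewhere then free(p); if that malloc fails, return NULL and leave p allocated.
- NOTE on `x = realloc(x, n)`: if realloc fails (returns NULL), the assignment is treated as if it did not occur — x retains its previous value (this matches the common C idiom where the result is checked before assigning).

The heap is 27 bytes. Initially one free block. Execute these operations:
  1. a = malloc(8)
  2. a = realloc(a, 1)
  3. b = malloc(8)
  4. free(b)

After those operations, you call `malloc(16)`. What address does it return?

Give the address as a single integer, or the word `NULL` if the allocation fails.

Op 1: a = malloc(8) -> a = 0; heap: [0-7 ALLOC][8-26 FREE]
Op 2: a = realloc(a, 1) -> a = 0; heap: [0-0 ALLOC][1-26 FREE]
Op 3: b = malloc(8) -> b = 1; heap: [0-0 ALLOC][1-8 ALLOC][9-26 FREE]
Op 4: free(b) -> (freed b); heap: [0-0 ALLOC][1-26 FREE]
malloc(16): first-fit scan over [0-0 ALLOC][1-26 FREE] -> 1

Answer: 1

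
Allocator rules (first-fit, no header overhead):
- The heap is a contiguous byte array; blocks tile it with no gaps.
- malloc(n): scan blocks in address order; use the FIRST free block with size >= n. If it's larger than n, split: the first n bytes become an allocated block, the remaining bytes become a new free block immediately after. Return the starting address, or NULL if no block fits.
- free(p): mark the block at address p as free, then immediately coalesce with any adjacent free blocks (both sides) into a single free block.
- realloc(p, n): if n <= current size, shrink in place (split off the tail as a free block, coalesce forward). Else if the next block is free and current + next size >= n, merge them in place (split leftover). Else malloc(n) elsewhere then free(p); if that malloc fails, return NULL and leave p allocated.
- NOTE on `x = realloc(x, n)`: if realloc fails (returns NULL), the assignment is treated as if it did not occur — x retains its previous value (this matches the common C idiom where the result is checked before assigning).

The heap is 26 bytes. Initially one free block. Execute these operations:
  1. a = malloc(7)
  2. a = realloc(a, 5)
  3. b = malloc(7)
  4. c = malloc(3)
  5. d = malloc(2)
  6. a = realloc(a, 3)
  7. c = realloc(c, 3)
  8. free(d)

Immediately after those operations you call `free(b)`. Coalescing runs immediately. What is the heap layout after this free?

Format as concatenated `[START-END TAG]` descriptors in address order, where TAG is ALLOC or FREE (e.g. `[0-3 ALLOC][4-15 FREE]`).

Op 1: a = malloc(7) -> a = 0; heap: [0-6 ALLOC][7-25 FREE]
Op 2: a = realloc(a, 5) -> a = 0; heap: [0-4 ALLOC][5-25 FREE]
Op 3: b = malloc(7) -> b = 5; heap: [0-4 ALLOC][5-11 ALLOC][12-25 FREE]
Op 4: c = malloc(3) -> c = 12; heap: [0-4 ALLOC][5-11 ALLOC][12-14 ALLOC][15-25 FREE]
Op 5: d = malloc(2) -> d = 15; heap: [0-4 ALLOC][5-11 ALLOC][12-14 ALLOC][15-16 ALLOC][17-25 FREE]
Op 6: a = realloc(a, 3) -> a = 0; heap: [0-2 ALLOC][3-4 FREE][5-11 ALLOC][12-14 ALLOC][15-16 ALLOC][17-25 FREE]
Op 7: c = realloc(c, 3) -> c = 12; heap: [0-2 ALLOC][3-4 FREE][5-11 ALLOC][12-14 ALLOC][15-16 ALLOC][17-25 FREE]
Op 8: free(d) -> (freed d); heap: [0-2 ALLOC][3-4 FREE][5-11 ALLOC][12-14 ALLOC][15-25 FREE]
free(b): b = 5 -> block [5-11 ALLOC]; mark free, coalesce with adjacent free neighbors -> [0-2 ALLOC][3-11 FREE][12-14 ALLOC][15-25 FREE]

Answer: [0-2 ALLOC][3-11 FREE][12-14 ALLOC][15-25 FREE]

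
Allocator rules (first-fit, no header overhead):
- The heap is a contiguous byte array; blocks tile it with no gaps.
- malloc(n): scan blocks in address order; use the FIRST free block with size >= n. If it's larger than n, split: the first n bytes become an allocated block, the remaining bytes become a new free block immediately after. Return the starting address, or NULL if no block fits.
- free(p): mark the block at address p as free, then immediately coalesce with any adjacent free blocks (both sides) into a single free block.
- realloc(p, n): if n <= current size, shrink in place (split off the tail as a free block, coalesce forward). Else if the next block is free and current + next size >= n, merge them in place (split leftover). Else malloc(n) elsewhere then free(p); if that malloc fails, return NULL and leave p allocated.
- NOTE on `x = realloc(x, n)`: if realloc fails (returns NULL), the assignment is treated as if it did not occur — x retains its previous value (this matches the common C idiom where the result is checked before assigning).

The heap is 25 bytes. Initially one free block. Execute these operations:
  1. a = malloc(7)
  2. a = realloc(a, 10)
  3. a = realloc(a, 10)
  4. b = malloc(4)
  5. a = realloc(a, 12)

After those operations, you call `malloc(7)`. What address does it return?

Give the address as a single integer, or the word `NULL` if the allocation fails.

Answer: 14

Derivation:
Op 1: a = malloc(7) -> a = 0; heap: [0-6 ALLOC][7-24 FREE]
Op 2: a = realloc(a, 10) -> a = 0; heap: [0-9 ALLOC][10-24 FREE]
Op 3: a = realloc(a, 10) -> a = 0; heap: [0-9 ALLOC][10-24 FREE]
Op 4: b = malloc(4) -> b = 10; heap: [0-9 ALLOC][10-13 ALLOC][14-24 FREE]
Op 5: a = realloc(a, 12) -> NULL (a unchanged); heap: [0-9 ALLOC][10-13 ALLOC][14-24 FREE]
malloc(7): first-fit scan over [0-9 ALLOC][10-13 ALLOC][14-24 FREE] -> 14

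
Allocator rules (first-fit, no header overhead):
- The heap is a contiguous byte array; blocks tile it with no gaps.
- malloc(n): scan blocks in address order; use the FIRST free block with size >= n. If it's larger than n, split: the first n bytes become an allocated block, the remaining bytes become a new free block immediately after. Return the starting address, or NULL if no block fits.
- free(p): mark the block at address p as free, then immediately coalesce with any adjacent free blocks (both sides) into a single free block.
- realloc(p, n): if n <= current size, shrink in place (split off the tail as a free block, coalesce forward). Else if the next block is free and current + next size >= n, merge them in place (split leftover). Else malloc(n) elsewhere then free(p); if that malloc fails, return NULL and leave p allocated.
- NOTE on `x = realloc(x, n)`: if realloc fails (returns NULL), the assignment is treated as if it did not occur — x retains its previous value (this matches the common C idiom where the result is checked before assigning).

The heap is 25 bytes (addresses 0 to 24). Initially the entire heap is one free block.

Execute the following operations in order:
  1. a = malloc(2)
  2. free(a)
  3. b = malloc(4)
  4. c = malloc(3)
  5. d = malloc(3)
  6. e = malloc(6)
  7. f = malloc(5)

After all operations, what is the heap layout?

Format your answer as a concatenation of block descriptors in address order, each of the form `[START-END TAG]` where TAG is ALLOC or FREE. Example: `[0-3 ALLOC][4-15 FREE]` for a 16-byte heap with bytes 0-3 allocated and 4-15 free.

Op 1: a = malloc(2) -> a = 0; heap: [0-1 ALLOC][2-24 FREE]
Op 2: free(a) -> (freed a); heap: [0-24 FREE]
Op 3: b = malloc(4) -> b = 0; heap: [0-3 ALLOC][4-24 FREE]
Op 4: c = malloc(3) -> c = 4; heap: [0-3 ALLOC][4-6 ALLOC][7-24 FREE]
Op 5: d = malloc(3) -> d = 7; heap: [0-3 ALLOC][4-6 ALLOC][7-9 ALLOC][10-24 FREE]
Op 6: e = malloc(6) -> e = 10; heap: [0-3 ALLOC][4-6 ALLOC][7-9 ALLOC][10-15 ALLOC][16-24 FREE]
Op 7: f = malloc(5) -> f = 16; heap: [0-3 ALLOC][4-6 ALLOC][7-9 ALLOC][10-15 ALLOC][16-20 ALLOC][21-24 FREE]

Answer: [0-3 ALLOC][4-6 ALLOC][7-9 ALLOC][10-15 ALLOC][16-20 ALLOC][21-24 FREE]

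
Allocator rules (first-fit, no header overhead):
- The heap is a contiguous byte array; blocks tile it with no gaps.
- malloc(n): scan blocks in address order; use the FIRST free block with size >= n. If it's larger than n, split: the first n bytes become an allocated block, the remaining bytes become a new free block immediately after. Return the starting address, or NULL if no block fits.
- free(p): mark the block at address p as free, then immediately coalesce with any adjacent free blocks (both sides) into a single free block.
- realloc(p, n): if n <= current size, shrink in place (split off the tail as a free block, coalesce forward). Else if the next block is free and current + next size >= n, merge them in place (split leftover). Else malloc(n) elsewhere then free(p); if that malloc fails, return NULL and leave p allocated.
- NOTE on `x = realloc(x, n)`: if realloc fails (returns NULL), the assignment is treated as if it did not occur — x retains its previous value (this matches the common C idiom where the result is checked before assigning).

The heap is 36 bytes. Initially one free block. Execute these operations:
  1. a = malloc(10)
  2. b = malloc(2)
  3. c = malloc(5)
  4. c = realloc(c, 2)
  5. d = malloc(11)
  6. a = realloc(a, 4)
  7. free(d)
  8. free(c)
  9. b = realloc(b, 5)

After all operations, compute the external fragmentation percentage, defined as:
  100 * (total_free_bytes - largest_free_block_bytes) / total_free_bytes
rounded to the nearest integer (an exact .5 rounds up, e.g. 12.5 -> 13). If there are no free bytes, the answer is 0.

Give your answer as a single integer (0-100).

Answer: 22

Derivation:
Op 1: a = malloc(10) -> a = 0; heap: [0-9 ALLOC][10-35 FREE]
Op 2: b = malloc(2) -> b = 10; heap: [0-9 ALLOC][10-11 ALLOC][12-35 FREE]
Op 3: c = malloc(5) -> c = 12; heap: [0-9 ALLOC][10-11 ALLOC][12-16 ALLOC][17-35 FREE]
Op 4: c = realloc(c, 2) -> c = 12; heap: [0-9 ALLOC][10-11 ALLOC][12-13 ALLOC][14-35 FREE]
Op 5: d = malloc(11) -> d = 14; heap: [0-9 ALLOC][10-11 ALLOC][12-13 ALLOC][14-24 ALLOC][25-35 FREE]
Op 6: a = realloc(a, 4) -> a = 0; heap: [0-3 ALLOC][4-9 FREE][10-11 ALLOC][12-13 ALLOC][14-24 ALLOC][25-35 FREE]
Op 7: free(d) -> (freed d); heap: [0-3 ALLOC][4-9 FREE][10-11 ALLOC][12-13 ALLOC][14-35 FREE]
Op 8: free(c) -> (freed c); heap: [0-3 ALLOC][4-9 FREE][10-11 ALLOC][12-35 FREE]
Op 9: b = realloc(b, 5) -> b = 10; heap: [0-3 ALLOC][4-9 FREE][10-14 ALLOC][15-35 FREE]
Free blocks: [6 21] total_free=27 largest=21 -> 100*(27-21)/27 = 600/27 ≈ 22.222 -> rounds to 22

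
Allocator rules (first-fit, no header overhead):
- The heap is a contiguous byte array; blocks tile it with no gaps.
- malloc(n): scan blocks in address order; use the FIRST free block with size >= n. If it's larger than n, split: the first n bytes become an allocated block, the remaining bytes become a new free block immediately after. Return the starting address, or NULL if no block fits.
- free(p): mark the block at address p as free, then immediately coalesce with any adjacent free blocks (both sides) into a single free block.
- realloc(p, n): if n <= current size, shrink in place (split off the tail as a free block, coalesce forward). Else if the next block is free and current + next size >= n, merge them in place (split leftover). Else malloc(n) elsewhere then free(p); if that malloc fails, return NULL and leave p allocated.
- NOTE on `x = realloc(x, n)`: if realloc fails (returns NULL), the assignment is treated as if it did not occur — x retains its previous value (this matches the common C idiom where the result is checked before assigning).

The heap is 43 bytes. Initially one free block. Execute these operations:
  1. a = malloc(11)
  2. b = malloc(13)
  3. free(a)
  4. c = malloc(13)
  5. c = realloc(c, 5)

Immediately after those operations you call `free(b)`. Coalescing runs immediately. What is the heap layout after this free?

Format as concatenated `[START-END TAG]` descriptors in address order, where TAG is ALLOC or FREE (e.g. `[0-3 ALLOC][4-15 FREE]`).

Op 1: a = malloc(11) -> a = 0; heap: [0-10 ALLOC][11-42 FREE]
Op 2: b = malloc(13) -> b = 11; heap: [0-10 ALLOC][11-23 ALLOC][24-42 FREE]
Op 3: free(a) -> (freed a); heap: [0-10 FREE][11-23 ALLOC][24-42 FREE]
Op 4: c = malloc(13) -> c = 24; heap: [0-10 FREE][11-23 ALLOC][24-36 ALLOC][37-42 FREE]
Op 5: c = realloc(c, 5) -> c = 24; heap: [0-10 FREE][11-23 ALLOC][24-28 ALLOC][29-42 FREE]
free(b): b = 11 -> block [11-23 ALLOC]; mark free, coalesce with adjacent free neighbors -> [0-23 FREE][24-28 ALLOC][29-42 FREE]

Answer: [0-23 FREE][24-28 ALLOC][29-42 FREE]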